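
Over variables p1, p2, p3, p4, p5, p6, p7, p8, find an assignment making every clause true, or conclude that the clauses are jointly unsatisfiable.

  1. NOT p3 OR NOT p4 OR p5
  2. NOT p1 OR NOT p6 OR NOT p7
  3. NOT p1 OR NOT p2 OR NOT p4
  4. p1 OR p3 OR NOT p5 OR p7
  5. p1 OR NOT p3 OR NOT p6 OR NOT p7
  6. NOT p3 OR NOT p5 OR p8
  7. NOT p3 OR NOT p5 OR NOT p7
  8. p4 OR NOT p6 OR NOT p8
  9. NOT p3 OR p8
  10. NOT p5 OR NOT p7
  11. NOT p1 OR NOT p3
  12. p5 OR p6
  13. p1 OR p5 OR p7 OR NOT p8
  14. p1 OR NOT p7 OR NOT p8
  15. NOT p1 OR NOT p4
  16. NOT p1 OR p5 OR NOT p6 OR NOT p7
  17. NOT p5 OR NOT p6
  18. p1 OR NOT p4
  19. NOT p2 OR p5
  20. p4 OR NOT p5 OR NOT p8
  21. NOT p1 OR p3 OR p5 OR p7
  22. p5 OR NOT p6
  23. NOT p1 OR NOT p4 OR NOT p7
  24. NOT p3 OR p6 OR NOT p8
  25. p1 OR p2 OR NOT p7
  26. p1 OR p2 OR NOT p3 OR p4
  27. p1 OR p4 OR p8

Try p1 = False:
  (p1 OR NOT p4) forces p4 = False.
  (p1 OR p4 OR p8) forces p8 = True.
  (p4 OR NOT p6 OR NOT p8) forces p6 = False.
  (p5 OR p6) forces p5 = True.
  clause (p4 OR NOT p5 OR NOT p8) is falsified — backtrack.
So p1 = True.
  then (NOT p1 OR NOT p3) forces p3 = False.
  then (NOT p1 OR NOT p4) forces p4 = False.
Set p2 = True.
  then (NOT p2 OR p5) forces p5 = True.
  then (p4 OR NOT p5 OR NOT p8) forces p8 = False.
  then (NOT p5 OR NOT p7) forces p7 = False.
  then (NOT p5 OR NOT p6) forces p6 = False.
All clauses satisfied.

p1=T, p2=T, p3=F, p4=F, p5=T, p6=F, p7=F, p8=F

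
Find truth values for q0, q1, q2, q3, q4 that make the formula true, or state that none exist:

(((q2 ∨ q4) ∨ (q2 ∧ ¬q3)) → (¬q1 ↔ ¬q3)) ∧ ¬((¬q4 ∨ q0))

q0 = False; q1 = False; q2 = False; q3 = False; q4 = True

  ((q2 ∨ q4) ∨ (q2 ∧ ¬q3)) → (¬q1 ↔ ¬q3) = True
    (q2 ∨ q4) ∨ (q2 ∧ ¬q3) = True
      q2 ∨ q4 = True
      q2 ∧ ¬q3 = False
        ¬q3 = True
    ¬q1 ↔ ¬q3 = True
      ¬q1 = True
      ¬q3 = True
  ¬((¬q4 ∨ q0)) = True
    ¬q4 ∨ q0 = False
      ¬q4 = False
Both conjuncts True, so the formula holds.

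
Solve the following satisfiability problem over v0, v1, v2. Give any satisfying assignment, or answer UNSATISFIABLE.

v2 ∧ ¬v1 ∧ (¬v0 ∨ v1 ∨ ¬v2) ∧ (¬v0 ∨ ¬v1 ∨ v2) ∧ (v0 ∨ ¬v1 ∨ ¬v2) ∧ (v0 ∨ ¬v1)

Unit clause (v2) forces v2 = True.
Unit clause (¬v1) forces v1 = False.
In (¬v0 ∨ v1 ∨ ¬v2) only ¬v0 is left, so v0 = False.
Check each clause:
  (v2): v2 holds.
  (¬v1): ¬v1 holds.
  (¬v0 ∨ v1 ∨ ¬v2): ¬v0 holds.
  (¬v0 ∨ ¬v1 ∨ v2): ¬v0 holds.
  (v0 ∨ ¬v1 ∨ ¬v2): ¬v1 holds.
  (v0 ∨ ¬v1): ¬v1 holds.
All clauses satisfied.

v0: False, v1: False, v2: True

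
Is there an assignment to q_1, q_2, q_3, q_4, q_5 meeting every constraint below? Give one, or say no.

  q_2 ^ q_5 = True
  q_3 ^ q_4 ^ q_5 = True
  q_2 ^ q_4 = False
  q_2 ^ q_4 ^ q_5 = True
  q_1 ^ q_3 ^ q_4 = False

q_1: False, q_2: False, q_3: False, q_4: False, q_5: True

q_2 ^ q_5 = F ^ T = True ✓
q_3 ^ q_4 ^ q_5 = F ^ F ^ T = True ✓
q_2 ^ q_4 = F ^ F = False ✓
q_2 ^ q_4 ^ q_5 = F ^ F ^ T = True ✓
q_1 ^ q_3 ^ q_4 = F ^ F ^ F = False ✓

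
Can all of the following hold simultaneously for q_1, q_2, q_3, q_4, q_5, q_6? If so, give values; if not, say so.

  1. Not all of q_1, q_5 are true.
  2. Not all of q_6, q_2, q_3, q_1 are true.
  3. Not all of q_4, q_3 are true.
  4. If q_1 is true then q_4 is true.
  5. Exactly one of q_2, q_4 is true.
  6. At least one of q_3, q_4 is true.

q_1 = False; q_2 = True; q_3 = True; q_4 = False; q_5 = False; q_6 = False

  (1) {q_1, q_5}: 0/2 true — not all ✓
  (2) {q_6, q_2, q_3, q_1}: 2/4 true — not all ✓
  (3) {q_4, q_3}: 1/2 true — not all ✓
  (4) q_1=F ⇒ q_4: vacuous ✓
  (5) {q_2, q_4}: 1 true — exactly one ✓
  (6) {q_3, q_4}: 1 true — at least one ✓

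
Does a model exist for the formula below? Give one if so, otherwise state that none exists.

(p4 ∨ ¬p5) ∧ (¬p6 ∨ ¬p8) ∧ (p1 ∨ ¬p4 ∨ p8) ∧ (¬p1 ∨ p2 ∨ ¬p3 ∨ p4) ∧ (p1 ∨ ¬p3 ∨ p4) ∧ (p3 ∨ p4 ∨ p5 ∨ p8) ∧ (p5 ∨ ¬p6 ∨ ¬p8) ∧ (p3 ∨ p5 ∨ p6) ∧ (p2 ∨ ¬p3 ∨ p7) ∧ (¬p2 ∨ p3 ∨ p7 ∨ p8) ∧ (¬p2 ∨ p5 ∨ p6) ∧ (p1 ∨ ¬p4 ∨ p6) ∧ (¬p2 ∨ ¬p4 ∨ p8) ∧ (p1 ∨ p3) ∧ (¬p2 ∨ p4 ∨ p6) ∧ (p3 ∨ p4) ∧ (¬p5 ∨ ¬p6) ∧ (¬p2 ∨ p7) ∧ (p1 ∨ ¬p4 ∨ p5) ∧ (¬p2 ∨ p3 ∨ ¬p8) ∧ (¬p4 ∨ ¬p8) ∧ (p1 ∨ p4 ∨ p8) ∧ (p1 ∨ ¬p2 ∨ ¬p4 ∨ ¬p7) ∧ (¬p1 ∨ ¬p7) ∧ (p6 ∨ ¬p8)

p1: True, p2: False, p3: False, p4: True, p5: True, p6: False, p7: False, p8: False

Set p1 = True.
  then (¬p1 ∨ ¬p7) forces p7 = False.
  then (¬p2 ∨ p7) forces p2 = False.
  then (p2 ∨ ¬p3 ∨ p7) forces p3 = False.
  then (p3 ∨ p4) forces p4 = True.
  then (¬p4 ∨ ¬p8) forces p8 = False.
Set p5 = True.
  then (¬p5 ∨ ¬p6) forces p6 = False.
All clauses satisfied.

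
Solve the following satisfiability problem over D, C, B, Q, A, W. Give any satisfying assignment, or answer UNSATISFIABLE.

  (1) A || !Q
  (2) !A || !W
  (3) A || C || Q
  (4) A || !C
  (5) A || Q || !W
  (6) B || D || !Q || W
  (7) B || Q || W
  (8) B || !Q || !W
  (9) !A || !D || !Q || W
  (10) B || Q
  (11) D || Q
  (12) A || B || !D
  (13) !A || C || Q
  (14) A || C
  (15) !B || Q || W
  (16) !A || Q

Set D = False.
  then (D || Q) forces Q = True.
  then (A || !Q) forces A = True.
  then (!A || !W) forces W = False.
  then (B || D || !Q || W) forces B = True.
Set C = True.
All clauses satisfied.

D=F; C=T; B=T; Q=T; A=T; W=F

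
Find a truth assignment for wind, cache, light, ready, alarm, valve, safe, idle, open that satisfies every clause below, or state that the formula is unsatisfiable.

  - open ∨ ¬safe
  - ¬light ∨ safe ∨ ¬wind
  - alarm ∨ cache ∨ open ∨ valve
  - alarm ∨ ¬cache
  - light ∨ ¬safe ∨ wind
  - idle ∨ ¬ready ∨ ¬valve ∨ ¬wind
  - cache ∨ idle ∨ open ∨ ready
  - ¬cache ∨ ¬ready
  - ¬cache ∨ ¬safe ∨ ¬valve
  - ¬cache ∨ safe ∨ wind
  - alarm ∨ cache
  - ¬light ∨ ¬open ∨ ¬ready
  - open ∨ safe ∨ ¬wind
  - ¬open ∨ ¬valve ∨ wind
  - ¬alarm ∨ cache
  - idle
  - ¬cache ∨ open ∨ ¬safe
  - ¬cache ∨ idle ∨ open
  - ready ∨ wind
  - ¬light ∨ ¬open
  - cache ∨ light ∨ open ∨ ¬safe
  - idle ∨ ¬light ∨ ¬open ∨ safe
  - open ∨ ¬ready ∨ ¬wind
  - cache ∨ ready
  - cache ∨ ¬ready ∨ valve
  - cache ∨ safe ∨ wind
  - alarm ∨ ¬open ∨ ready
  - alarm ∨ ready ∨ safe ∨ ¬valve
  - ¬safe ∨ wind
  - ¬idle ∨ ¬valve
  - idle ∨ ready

Unit clause (idle) forces idle = True.
In (¬idle ∨ ¬valve) only ¬valve is left, so valve = False.
Try wind = False:
  (ready ∨ wind) forces ready = True.
  (¬cache ∨ ¬ready) forces cache = False.
  clause (cache ∨ ¬ready ∨ valve) is falsified — backtrack.
So wind = True.
Try cache = False:
  (alarm ∨ cache) forces alarm = True.
  clause (¬alarm ∨ cache) is falsified — backtrack.
So cache = True.
  then (alarm ∨ ¬cache) forces alarm = True.
  then (¬cache ∨ ¬ready) forces ready = False.
Set light = False.
Set safe = True.
  then (open ∨ ¬safe) forces open = True.
All clauses satisfied.

wind=T, cache=T, light=F, ready=F, alarm=T, valve=F, safe=T, idle=T, open=T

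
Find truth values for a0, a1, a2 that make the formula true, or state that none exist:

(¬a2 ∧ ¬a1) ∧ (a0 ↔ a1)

a0 = False; a1 = False; a2 = False

  ¬a2 ∧ ¬a1 = True
    ¬a2 = True
    ¬a1 = True
  a0 ↔ a1 = True
Both conjuncts True, so the formula holds.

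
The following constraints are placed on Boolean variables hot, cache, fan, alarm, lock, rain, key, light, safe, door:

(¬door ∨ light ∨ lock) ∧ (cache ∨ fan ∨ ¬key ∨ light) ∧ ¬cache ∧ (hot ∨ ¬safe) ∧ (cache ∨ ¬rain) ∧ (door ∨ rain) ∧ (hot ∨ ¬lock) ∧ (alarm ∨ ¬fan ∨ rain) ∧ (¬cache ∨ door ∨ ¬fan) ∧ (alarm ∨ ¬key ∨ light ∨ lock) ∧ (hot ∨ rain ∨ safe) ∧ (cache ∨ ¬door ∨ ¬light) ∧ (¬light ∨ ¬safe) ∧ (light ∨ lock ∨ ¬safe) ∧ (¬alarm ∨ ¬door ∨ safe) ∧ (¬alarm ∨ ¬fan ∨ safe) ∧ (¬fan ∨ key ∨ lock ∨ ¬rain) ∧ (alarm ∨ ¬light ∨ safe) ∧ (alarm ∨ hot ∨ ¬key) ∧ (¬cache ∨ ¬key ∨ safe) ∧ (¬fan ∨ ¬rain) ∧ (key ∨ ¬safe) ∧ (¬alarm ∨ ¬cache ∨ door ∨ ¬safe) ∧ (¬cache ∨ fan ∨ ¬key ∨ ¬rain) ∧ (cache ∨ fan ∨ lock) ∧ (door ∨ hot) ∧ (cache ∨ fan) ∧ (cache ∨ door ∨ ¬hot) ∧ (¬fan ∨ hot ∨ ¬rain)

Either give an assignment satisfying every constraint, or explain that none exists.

Unit clause (¬cache) forces cache = False.
In (cache ∨ ¬rain) only ¬rain is left, so rain = False.
In (door ∨ rain) only door is left, so door = True.
In (cache ∨ ¬door ∨ ¬light) only ¬light is left, so light = False.
In (cache ∨ fan) only fan is left, so fan = True.
In (¬door ∨ light ∨ lock) only lock is left, so lock = True.
In (hot ∨ ¬lock) only hot is left, so hot = True.
In (alarm ∨ ¬fan ∨ rain) only alarm is left, so alarm = True.
In (¬alarm ∨ ¬door ∨ safe) only safe is left, so safe = True.
In (key ∨ ¬safe) only key is left, so key = True.
All clauses satisfied.

hot = True, cache = False, fan = True, alarm = True, lock = True, rain = False, key = True, light = False, safe = True, door = True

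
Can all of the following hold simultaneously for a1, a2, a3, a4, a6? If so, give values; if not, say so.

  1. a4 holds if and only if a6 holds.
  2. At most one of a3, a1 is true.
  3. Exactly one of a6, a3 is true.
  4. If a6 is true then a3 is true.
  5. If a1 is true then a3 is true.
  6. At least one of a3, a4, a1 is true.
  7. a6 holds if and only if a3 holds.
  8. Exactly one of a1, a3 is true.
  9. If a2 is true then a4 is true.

Case a1 = True:
  (2) with a1=T forces a3 = False.
  Constraint (5) is violated (a1=T, a3=F) — contradiction.
Case a1 = False:
  (8) with a1=F forces a3 = True.
  (3) with a3=T forces a6 = False.
  Constraint (7) is violated (a6=F, a3=T) — contradiction.
Both cases fail — unsatisfiable.

Unsatisfiable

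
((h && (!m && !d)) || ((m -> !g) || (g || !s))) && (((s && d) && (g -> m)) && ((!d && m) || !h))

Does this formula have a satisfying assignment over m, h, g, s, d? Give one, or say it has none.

m = True; h = False; g = True; s = True; d = True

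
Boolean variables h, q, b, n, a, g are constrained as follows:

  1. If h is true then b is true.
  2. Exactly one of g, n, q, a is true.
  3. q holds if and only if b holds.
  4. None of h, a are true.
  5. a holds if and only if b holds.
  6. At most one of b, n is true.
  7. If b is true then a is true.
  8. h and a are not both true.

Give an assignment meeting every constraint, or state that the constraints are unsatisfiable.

h: False, q: False, b: False, n: True, a: False, g: False

  (1) h=F ⇒ b: vacuous ✓
  (2) {g, n, q, a}: 1 true — exactly one ✓
  (3) q=F, b=F — same ✓
  (4) {h, a}: 0 true — none ✓
  (5) a=F, b=F — same ✓
  (6) {b, n}: 1 true — at most one ✓
  (7) b=F ⇒ a: vacuous ✓
  (8) h=F, a=F — not both ✓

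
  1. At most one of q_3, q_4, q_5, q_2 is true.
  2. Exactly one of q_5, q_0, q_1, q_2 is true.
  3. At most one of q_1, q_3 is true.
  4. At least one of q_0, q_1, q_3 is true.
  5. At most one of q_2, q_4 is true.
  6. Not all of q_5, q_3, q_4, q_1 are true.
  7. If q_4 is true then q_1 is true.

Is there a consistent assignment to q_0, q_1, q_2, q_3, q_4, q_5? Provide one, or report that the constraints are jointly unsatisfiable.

q_0=T, q_1=F, q_2=F, q_3=F, q_4=F, q_5=F

  (1) {q_3, q_4, q_5, q_2}: 0 true — at most one ✓
  (2) {q_5, q_0, q_1, q_2}: 1 true — exactly one ✓
  (3) {q_1, q_3}: 0 true — at most one ✓
  (4) {q_0, q_1, q_3}: 1 true — at least one ✓
  (5) {q_2, q_4}: 0 true — at most one ✓
  (6) {q_5, q_3, q_4, q_1}: 0/4 true — not all ✓
  (7) q_4=F ⇒ q_1: vacuous ✓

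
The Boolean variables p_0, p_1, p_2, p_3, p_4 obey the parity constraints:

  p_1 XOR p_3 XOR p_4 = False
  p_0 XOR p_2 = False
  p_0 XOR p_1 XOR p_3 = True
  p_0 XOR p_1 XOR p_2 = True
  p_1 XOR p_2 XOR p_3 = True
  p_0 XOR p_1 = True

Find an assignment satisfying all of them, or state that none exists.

p_0 = False; p_1 = True; p_2 = False; p_3 = False; p_4 = True

p_1 XOR p_3 XOR p_4 = T XOR F XOR T = False ✓
p_0 XOR p_2 = F XOR F = False ✓
p_0 XOR p_1 XOR p_3 = F XOR T XOR F = True ✓
p_0 XOR p_1 XOR p_2 = F XOR T XOR F = True ✓
p_1 XOR p_2 XOR p_3 = T XOR F XOR F = True ✓
p_0 XOR p_1 = F XOR T = True ✓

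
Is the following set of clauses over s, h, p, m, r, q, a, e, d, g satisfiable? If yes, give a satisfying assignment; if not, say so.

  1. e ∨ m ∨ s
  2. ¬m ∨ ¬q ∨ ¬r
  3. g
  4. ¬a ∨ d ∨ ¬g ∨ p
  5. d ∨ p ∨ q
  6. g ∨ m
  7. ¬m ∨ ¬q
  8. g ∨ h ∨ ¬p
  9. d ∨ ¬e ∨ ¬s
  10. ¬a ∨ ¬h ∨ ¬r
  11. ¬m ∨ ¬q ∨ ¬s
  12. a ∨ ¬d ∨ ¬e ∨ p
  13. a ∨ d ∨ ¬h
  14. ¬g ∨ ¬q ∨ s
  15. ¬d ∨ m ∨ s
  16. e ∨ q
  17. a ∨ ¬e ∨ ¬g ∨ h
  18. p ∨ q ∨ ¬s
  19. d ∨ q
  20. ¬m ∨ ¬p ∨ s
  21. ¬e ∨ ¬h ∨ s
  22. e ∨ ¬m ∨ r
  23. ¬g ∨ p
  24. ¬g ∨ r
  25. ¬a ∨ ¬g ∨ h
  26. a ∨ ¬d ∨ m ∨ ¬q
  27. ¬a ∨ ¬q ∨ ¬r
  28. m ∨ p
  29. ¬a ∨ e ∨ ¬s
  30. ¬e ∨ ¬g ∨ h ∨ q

Unit clause (g) forces g = True.
In (¬g ∨ p) only p is left, so p = True.
In (¬g ∨ r) only r is left, so r = True.
Set s = True.
Set h = True.
  then (¬a ∨ ¬h ∨ ¬r) forces a = False.
  then (a ∨ d ∨ ¬h) forces d = True.
Set m = False.
  then (a ∨ ¬d ∨ m ∨ ¬q) forces q = False.
  then (e ∨ q) forces e = True.
All clauses satisfied.

s = True, h = True, p = True, m = False, r = True, q = False, a = False, e = True, d = True, g = True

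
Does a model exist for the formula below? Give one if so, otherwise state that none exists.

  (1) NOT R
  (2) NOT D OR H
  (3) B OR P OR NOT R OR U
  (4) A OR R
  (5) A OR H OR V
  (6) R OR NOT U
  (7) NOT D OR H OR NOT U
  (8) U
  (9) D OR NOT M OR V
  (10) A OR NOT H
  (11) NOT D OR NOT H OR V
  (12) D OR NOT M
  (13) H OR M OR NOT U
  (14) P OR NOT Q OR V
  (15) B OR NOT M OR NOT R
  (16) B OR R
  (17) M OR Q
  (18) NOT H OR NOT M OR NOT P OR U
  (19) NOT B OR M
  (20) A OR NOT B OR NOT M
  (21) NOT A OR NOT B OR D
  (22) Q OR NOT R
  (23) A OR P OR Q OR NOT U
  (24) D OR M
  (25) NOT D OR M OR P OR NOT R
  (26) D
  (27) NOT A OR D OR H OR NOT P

Unsatisfiable — no assignment works.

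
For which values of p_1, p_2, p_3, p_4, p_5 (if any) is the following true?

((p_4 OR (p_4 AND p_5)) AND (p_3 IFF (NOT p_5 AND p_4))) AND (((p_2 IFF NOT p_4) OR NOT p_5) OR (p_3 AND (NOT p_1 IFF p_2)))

p_1 = True; p_2 = False; p_3 = True; p_4 = True; p_5 = False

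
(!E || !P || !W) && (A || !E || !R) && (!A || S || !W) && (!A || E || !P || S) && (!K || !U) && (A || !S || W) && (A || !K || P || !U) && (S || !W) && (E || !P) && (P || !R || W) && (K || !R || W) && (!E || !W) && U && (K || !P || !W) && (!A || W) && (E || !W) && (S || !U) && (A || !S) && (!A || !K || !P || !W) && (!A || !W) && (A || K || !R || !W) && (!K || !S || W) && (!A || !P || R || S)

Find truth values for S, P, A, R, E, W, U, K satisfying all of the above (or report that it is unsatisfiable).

Case U = True:
  (!K || !U) forces K = False.
  (S || !U) forces S = True.
  (A || !S) forces A = True.
  (!A || W) forces W = True.
  Clause (!A || !W) is falsified — contradiction.
Case U = False:
  Clause (U) is falsified — contradiction.
Both cases fail, so the formula is unsatisfiable.

No satisfying assignment exists.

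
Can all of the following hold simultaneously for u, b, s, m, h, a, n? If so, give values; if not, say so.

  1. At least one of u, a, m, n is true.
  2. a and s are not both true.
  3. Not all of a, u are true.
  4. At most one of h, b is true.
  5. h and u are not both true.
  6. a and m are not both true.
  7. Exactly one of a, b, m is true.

u=F, b=T, s=T, m=F, h=F, a=F, n=T

  (1) {u, a, m, n}: 1 true — at least one ✓
  (2) a=F, s=T — not both ✓
  (3) {a, u}: 0/2 true — not all ✓
  (4) {h, b}: 1 true — at most one ✓
  (5) h=F, u=F — not both ✓
  (6) a=F, m=F — not both ✓
  (7) {a, b, m}: 1 true — exactly one ✓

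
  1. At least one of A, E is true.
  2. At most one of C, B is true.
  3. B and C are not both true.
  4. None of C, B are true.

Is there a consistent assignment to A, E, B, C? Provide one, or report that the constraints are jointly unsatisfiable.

A = True; E = False; B = False; C = False

  (1) {A, E}: 1 true — at least one ✓
  (2) {C, B}: 0 true — at most one ✓
  (3) B=F, C=F — not both ✓
  (4) {C, B}: 0 true — none ✓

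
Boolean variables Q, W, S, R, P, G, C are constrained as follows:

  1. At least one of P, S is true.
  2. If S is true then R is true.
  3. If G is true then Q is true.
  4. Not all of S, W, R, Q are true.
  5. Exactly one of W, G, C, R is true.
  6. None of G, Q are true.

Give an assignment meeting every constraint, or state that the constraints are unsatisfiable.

Q=F, W=F, S=T, R=T, P=F, G=F, C=F

  (1) {P, S}: 1 true — at least one ✓
  (2) S=T ⇒ R: T ✓
  (3) G=F ⇒ Q: vacuous ✓
  (4) {S, W, R, Q}: 2/4 true — not all ✓
  (5) {W, G, C, R}: 1 true — exactly one ✓
  (6) {G, Q}: 0 true — none ✓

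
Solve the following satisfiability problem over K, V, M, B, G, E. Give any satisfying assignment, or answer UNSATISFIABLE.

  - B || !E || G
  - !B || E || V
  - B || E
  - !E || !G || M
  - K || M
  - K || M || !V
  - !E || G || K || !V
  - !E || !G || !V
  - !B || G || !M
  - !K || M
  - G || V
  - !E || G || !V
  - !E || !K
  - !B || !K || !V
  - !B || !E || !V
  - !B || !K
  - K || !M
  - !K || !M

Unsatisfiable — no assignment works.

Case K = True:
  (!K || M) forces M = True.
  Clause (!K || !M) is falsified — contradiction.
Case K = False:
  (K || M) forces M = True.
  Clause (K || !M) is falsified — contradiction.
Both cases fail, so the formula is unsatisfiable.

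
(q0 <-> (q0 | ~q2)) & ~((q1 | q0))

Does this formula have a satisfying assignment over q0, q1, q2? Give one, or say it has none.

q0 = False, q1 = False, q2 = True

  q0 <-> (q0 | ~q2) = True
    q0 | ~q2 = False
      ~q2 = False
  ~((q1 | q0)) = True
    q1 | q0 = False
Both conjuncts True, so the formula holds.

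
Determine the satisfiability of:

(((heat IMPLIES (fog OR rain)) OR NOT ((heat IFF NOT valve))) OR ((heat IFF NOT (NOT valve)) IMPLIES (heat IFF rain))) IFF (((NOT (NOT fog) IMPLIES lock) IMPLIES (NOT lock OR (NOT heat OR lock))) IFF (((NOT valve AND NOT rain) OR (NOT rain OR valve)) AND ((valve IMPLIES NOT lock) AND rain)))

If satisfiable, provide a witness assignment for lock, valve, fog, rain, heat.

lock: False, valve: True, fog: True, rain: True, heat: False

  (((heat IMPLIES (fog OR rain)) OR NOT ((heat IFF NOT valve))) OR ((heat IFF NOT (NOT valve)) IMPLIES (heat IFF rain))) IFF (((NOT (NOT fog) IMPLIES lock) IMPLIES (NOT lock OR (NOT heat OR lock))) IFF (((NOT valve AND NOT rain) OR (NOT rain OR valve)) AND ((valve IMPLIES NOT lock) AND rain))) = True
    ((heat IMPLIES (fog OR rain)) OR NOT ((heat IFF NOT valve))) OR ((heat IFF NOT (NOT valve)) IMPLIES (heat IFF rain)) = True
      (heat IMPLIES (fog OR rain)) OR NOT ((heat IFF NOT valve)) = True
        heat IMPLIES (fog OR rain) = True
          fog OR rain = True
        NOT ((heat IFF NOT valve)) = False
          heat IFF NOT valve = True
            NOT valve = False
      (heat IFF NOT (NOT valve)) IMPLIES (heat IFF rain) = True
        heat IFF NOT (NOT valve) = False
          NOT (NOT valve) = True
            NOT valve = False
        heat IFF rain = False
    ((NOT (NOT fog) IMPLIES lock) IMPLIES (NOT lock OR (NOT heat OR lock))) IFF (((NOT valve AND NOT rain) OR (NOT rain OR valve)) AND ((valve IMPLIES NOT lock) AND rain)) = True
      (NOT (NOT fog) IMPLIES lock) IMPLIES (NOT lock OR (NOT heat OR lock)) = True
        NOT (NOT fog) IMPLIES lock = False
          NOT (NOT fog) = True
            NOT fog = False
        NOT lock OR (NOT heat OR lock) = True
          NOT lock = True
          NOT heat OR lock = True
            NOT heat = True
      ((NOT valve AND NOT rain) OR (NOT rain OR valve)) AND ((valve IMPLIES NOT lock) AND rain) = True
        (NOT valve AND NOT rain) OR (NOT rain OR valve) = True
          NOT valve AND NOT rain = False
            NOT valve = False
            NOT rain = False
          NOT rain OR valve = True
            NOT rain = False
        (valve IMPLIES NOT lock) AND rain = True
          valve IMPLIES NOT lock = True
            NOT lock = True
The formula evaluates to True.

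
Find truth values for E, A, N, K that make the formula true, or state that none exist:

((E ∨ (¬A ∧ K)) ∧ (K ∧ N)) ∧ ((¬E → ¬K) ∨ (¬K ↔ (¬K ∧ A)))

E = True, A = False, N = True, K = True

  (E ∨ (¬A ∧ K)) ∧ (K ∧ N) = True
    E ∨ (¬A ∧ K) = True
      ¬A ∧ K = True
        ¬A = True
    K ∧ N = True
  (¬E → ¬K) ∨ (¬K ↔ (¬K ∧ A)) = True
    ¬E → ¬K = True
      ¬E = False
      ¬K = False
    ¬K ↔ (¬K ∧ A) = True
      ¬K = False
      ¬K ∧ A = False
        ¬K = False
Both conjuncts True, so the formula holds.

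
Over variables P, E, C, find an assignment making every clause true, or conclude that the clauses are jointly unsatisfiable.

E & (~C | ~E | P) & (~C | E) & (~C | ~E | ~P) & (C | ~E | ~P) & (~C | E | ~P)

Unit clause (E) forces E = True.
Try P = True:
  (~C | ~E | ~P) forces C = False.
  clause (C | ~E | ~P) is falsified — backtrack.
So P = False.
  then (~C | ~E | P) forces C = False.
Check each clause:
  (E): E holds.
  (~C | ~E | P): ~C holds.
  (~C | E): ~C holds.
  (~C | ~E | ~P): ~C holds.
  (C | ~E | ~P): ~P holds.
  (~C | E | ~P): ~C holds.
All clauses satisfied.

P: False, E: True, C: False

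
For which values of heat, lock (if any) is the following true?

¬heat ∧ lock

heat: False; lock: True

  ¬heat = True
Both conjuncts True, so the formula holds.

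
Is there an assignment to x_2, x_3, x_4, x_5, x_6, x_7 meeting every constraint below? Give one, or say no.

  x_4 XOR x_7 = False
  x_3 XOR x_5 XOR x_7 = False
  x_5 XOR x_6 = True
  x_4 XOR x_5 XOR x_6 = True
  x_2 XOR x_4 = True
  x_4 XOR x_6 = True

x_2 = True, x_3 = False, x_4 = False, x_5 = False, x_6 = True, x_7 = False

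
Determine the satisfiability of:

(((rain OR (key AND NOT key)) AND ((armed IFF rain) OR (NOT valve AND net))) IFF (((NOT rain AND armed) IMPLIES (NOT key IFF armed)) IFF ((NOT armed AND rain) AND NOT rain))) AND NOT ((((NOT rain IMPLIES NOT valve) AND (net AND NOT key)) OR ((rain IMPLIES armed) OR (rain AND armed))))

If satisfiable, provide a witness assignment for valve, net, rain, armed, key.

valve = False, net = False, rain = True, armed = False, key = True

  ((rain OR (key AND NOT key)) AND ((armed IFF rain) OR (NOT valve AND net))) IFF (((NOT rain AND armed) IMPLIES (NOT key IFF armed)) IFF ((NOT armed AND rain) AND NOT rain)) = True
    (rain OR (key AND NOT key)) AND ((armed IFF rain) OR (NOT valve AND net)) = False
      rain OR (key AND NOT key) = True
        key AND NOT key = False
          NOT key = False
      (armed IFF rain) OR (NOT valve AND net) = False
        armed IFF rain = False
        NOT valve AND net = False
          NOT valve = True
    ((NOT rain AND armed) IMPLIES (NOT key IFF armed)) IFF ((NOT armed AND rain) AND NOT rain) = False
      (NOT rain AND armed) IMPLIES (NOT key IFF armed) = True
        NOT rain AND armed = False
          NOT rain = False
        NOT key IFF armed = True
          NOT key = False
      (NOT armed AND rain) AND NOT rain = False
        NOT armed AND rain = True
          NOT armed = True
        NOT rain = False
  NOT ((((NOT rain IMPLIES NOT valve) AND (net AND NOT key)) OR ((rain IMPLIES armed) OR (rain AND armed)))) = True
    ((NOT rain IMPLIES NOT valve) AND (net AND NOT key)) OR ((rain IMPLIES armed) OR (rain AND armed)) = False
      (NOT rain IMPLIES NOT valve) AND (net AND NOT key) = False
        NOT rain IMPLIES NOT valve = True
          NOT rain = False
          NOT valve = True
        net AND NOT key = False
          NOT key = False
      (rain IMPLIES armed) OR (rain AND armed) = False
        rain IMPLIES armed = False
        rain AND armed = False
Both conjuncts True, so the formula holds.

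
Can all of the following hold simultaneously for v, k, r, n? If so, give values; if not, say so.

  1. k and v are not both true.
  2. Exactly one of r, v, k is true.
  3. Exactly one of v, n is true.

v=F, k=F, r=T, n=T

  (1) k=F, v=F — not both ✓
  (2) {r, v, k}: 1 true — exactly one ✓
  (3) {v, n}: 1 true — exactly one ✓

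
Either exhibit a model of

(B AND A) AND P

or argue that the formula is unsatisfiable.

B=T, A=T, P=T

  B AND A = True
Both conjuncts True, so the formula holds.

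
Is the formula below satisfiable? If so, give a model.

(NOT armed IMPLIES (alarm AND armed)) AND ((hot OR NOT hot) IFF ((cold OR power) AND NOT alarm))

alarm = False, cold = True, power = True, armed = True, hot = False

  NOT armed IMPLIES (alarm AND armed) = True
    NOT armed = False
    alarm AND armed = False
  (hot OR NOT hot) IFF ((cold OR power) AND NOT alarm) = True
    hot OR NOT hot = True
      NOT hot = True
    (cold OR power) AND NOT alarm = True
      cold OR power = True
      NOT alarm = True
Both conjuncts True, so the formula holds.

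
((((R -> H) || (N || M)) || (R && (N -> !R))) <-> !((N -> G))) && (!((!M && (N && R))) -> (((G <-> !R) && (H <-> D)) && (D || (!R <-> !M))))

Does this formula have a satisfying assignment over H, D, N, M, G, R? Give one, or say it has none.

H = True, D = True, N = True, M = False, G = False, R = True

  (((R -> H) || (N || M)) || (R && (N -> !R))) <-> !((N -> G)) = True
    ((R -> H) || (N || M)) || (R && (N -> !R)) = True
      (R -> H) || (N || M) = True
        R -> H = True
        N || M = True
      R && (N -> !R) = False
        N -> !R = False
          !R = False
    !((N -> G)) = True
      N -> G = False
  !((!M && (N && R))) -> (((G <-> !R) && (H <-> D)) && (D || (!R <-> !M))) = True
    !((!M && (N && R))) = False
      !M && (N && R) = True
        !M = True
        N && R = True
    ((G <-> !R) && (H <-> D)) && (D || (!R <-> !M)) = True
      (G <-> !R) && (H <-> D) = True
        G <-> !R = True
          !R = False
        H <-> D = True
      D || (!R <-> !M) = True
        !R <-> !M = False
          !R = False
          !M = True
Both conjuncts True, so the formula holds.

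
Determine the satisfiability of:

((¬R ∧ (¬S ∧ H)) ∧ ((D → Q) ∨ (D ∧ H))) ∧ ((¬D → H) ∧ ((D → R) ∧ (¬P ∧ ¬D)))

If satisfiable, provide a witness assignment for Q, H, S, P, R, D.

Q = True; H = True; S = False; P = False; R = False; D = False

  (¬R ∧ (¬S ∧ H)) ∧ ((D → Q) ∨ (D ∧ H)) = True
    ¬R ∧ (¬S ∧ H) = True
      ¬R = True
      ¬S ∧ H = True
        ¬S = True
    (D → Q) ∨ (D ∧ H) = True
      D → Q = True
      D ∧ H = False
  (¬D → H) ∧ ((D → R) ∧ (¬P ∧ ¬D)) = True
    ¬D → H = True
      ¬D = True
    (D → R) ∧ (¬P ∧ ¬D) = True
      D → R = True
      ¬P ∧ ¬D = True
        ¬P = True
        ¬D = True
Both conjuncts True, so the formula holds.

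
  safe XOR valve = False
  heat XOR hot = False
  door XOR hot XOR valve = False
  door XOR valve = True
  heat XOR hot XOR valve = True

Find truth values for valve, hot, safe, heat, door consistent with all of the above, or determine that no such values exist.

valve: True; hot: True; safe: True; heat: True; door: False

safe XOR valve = T XOR T = False ✓
heat XOR hot = T XOR T = False ✓
door XOR hot XOR valve = F XOR T XOR T = False ✓
door XOR valve = F XOR T = True ✓
heat XOR hot XOR valve = T XOR T XOR T = True ✓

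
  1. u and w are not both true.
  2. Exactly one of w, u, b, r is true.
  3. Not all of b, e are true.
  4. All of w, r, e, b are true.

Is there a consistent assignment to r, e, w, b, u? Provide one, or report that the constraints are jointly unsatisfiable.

UNSATISFIABLE

Case r = True:
  (2) with r=T forces w = False.
  Constraint (4) is violated (w=F) — contradiction.
Case r = False:
  Constraint (4) is violated (r=F) — contradiction.
Both cases fail — unsatisfiable.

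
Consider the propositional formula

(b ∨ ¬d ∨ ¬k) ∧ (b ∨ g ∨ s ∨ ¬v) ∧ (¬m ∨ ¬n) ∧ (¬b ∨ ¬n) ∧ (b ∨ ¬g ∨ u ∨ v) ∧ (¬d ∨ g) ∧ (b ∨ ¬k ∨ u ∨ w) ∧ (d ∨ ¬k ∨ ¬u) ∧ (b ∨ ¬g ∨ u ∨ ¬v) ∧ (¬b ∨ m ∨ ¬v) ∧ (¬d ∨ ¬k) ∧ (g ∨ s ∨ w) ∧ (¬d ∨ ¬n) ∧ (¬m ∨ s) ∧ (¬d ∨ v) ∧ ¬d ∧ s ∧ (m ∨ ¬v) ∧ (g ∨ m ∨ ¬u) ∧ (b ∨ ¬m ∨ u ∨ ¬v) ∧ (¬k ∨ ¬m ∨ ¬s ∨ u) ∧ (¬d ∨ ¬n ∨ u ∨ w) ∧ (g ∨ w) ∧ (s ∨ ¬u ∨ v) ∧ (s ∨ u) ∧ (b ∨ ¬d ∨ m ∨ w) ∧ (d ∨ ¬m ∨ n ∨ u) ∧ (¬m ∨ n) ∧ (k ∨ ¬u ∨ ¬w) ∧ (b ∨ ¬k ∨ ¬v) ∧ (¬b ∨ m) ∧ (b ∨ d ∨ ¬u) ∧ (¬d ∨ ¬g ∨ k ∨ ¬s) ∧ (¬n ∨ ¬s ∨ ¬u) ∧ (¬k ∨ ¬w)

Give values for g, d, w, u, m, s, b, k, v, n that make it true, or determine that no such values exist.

Unit clause (¬d) forces d = False.
Unit clause (s) forces s = True.
Set g = False.
  then (g ∨ w) forces w = True.
  then (¬k ∨ ¬w) forces k = False.
  then (k ∨ ¬u ∨ ¬w) forces u = False.
Try m = True:
  (¬m ∨ ¬n) forces n = False.
  clause (d ∨ ¬m ∨ n ∨ u) is falsified — backtrack.
So m = False.
  then (m ∨ ¬v) forces v = False.
  then (¬b ∨ m) forces b = False.
Set n = False.
All clauses satisfied.

g = False, d = False, w = True, u = False, m = False, s = True, b = False, k = False, v = False, n = False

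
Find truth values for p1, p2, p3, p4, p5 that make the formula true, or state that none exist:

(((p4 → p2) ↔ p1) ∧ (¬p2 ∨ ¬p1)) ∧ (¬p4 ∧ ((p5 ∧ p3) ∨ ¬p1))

p1: True; p2: False; p3: True; p4: False; p5: True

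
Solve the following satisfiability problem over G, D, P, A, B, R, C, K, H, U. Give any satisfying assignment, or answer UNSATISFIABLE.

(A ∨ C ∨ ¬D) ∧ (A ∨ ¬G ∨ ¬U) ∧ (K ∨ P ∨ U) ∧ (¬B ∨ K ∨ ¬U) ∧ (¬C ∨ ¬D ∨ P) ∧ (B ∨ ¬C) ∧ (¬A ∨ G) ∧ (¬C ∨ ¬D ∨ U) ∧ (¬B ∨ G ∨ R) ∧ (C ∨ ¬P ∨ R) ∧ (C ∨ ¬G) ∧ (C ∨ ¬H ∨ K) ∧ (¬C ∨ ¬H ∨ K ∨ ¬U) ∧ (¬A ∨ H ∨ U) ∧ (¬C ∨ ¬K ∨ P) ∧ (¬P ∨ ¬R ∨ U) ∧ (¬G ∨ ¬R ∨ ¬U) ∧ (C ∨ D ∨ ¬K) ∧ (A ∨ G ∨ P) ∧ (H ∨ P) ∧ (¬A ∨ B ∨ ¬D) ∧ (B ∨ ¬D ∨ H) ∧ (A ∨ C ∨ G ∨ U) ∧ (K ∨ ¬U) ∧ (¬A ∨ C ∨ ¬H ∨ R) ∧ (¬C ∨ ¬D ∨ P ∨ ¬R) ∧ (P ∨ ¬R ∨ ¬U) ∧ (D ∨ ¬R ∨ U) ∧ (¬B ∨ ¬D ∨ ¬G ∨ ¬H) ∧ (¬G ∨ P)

G: True; D: False; P: True; A: False; B: True; R: False; C: True; K: False; H: False; U: False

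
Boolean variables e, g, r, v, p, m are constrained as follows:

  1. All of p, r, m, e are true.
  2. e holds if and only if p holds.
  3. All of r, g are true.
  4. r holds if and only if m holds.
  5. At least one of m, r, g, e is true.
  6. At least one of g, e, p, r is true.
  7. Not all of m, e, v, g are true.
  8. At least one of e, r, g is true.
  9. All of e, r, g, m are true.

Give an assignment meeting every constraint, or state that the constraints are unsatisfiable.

e = True; g = True; r = True; v = False; p = True; m = True

  (1) {p, r, m, e}: all 4 true ✓
  (2) e=T, p=T — same ✓
  (3) {r, g}: all 2 true ✓
  (4) r=T, m=T — same ✓
  (5) {m, r, g, e}: 4 true — at least one ✓
  (6) {g, e, p, r}: 4 true — at least one ✓
  (7) {m, e, v, g}: 3/4 true — not all ✓
  (8) {e, r, g}: 3 true — at least one ✓
  (9) {e, r, g, m}: all 4 true ✓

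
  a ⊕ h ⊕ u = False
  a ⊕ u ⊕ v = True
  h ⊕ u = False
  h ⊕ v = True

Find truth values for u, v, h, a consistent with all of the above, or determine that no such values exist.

u = True; v = False; h = True; a = False

a ⊕ h ⊕ u = F ⊕ T ⊕ T = False ✓
a ⊕ u ⊕ v = F ⊕ T ⊕ F = True ✓
h ⊕ u = T ⊕ T = False ✓
h ⊕ v = T ⊕ F = True ✓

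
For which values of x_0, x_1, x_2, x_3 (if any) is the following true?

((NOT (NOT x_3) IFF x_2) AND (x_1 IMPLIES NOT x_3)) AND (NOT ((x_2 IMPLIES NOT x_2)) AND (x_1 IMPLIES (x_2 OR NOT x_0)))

x_0: False; x_1: False; x_2: True; x_3: True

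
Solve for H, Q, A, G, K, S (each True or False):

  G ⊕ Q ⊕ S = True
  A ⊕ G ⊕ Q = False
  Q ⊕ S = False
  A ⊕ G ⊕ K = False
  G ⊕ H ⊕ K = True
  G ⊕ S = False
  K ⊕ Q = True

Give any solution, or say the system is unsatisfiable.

Unsatisfiable

Adding constraints 2, 4, 7 mod 2: every variable appears an even number of times on the left, so the left side is 0.
But the right sides sum to 1 (mod 2). 0 ≠ 1 — the system is inconsistent.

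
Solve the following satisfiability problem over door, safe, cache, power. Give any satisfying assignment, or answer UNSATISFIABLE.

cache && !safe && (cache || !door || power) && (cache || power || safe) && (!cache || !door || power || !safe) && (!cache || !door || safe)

door=F, safe=F, cache=T, power=T

Unit clause (cache) forces cache = True.
Unit clause (!safe) forces safe = False.
In (!cache || !door || safe) only !door is left, so door = False.
Set power = True.
All clauses satisfied.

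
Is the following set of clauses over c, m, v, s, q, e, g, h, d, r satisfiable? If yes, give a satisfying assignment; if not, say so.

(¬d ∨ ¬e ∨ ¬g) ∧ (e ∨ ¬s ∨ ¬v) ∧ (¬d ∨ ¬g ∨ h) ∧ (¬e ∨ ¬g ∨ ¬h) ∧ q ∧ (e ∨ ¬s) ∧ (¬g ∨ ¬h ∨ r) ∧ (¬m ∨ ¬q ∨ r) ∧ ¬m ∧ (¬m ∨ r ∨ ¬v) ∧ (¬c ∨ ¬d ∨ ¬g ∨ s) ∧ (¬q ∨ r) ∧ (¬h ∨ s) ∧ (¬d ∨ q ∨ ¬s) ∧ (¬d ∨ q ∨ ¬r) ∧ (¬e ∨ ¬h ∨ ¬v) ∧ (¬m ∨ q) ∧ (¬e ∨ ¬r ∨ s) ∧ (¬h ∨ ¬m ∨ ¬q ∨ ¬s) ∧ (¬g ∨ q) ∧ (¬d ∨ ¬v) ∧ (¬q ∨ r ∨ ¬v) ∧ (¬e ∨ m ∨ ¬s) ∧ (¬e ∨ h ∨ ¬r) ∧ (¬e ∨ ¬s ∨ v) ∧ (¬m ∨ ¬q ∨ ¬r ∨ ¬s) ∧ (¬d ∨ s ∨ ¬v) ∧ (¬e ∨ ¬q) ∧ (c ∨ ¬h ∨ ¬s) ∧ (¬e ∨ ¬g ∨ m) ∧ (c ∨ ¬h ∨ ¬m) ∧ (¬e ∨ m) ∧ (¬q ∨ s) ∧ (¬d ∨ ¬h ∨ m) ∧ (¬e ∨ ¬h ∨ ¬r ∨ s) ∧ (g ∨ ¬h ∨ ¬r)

Unsatisfiable

Case s = True:
  (q) forces q = True.
  (e ∨ ¬s) forces e = True.
  Clause (¬e ∨ ¬q) is falsified — contradiction.
Case s = False:
  (q) forces q = True.
  Clause (¬q ∨ s) is falsified — contradiction.
Both cases fail, so the formula is unsatisfiable.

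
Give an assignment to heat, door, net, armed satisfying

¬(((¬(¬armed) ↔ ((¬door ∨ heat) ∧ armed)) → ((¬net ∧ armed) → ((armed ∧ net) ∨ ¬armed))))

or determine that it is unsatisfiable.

heat = True; door = True; net = False; armed = True

  ¬(((¬(¬armed) ↔ ((¬door ∨ heat) ∧ armed)) → ((¬net ∧ armed) → ((armed ∧ net) ∨ ¬armed)))) = True
    (¬(¬armed) ↔ ((¬door ∨ heat) ∧ armed)) → ((¬net ∧ armed) → ((armed ∧ net) ∨ ¬armed)) = False
      ¬(¬armed) ↔ ((¬door ∨ heat) ∧ armed) = True
        ¬(¬armed) = True
          ¬armed = False
        (¬door ∨ heat) ∧ armed = True
          ¬door ∨ heat = True
            ¬door = False
      (¬net ∧ armed) → ((armed ∧ net) ∨ ¬armed) = False
        ¬net ∧ armed = True
          ¬net = True
        (armed ∧ net) ∨ ¬armed = False
          armed ∧ net = False
          ¬armed = False
The formula evaluates to True.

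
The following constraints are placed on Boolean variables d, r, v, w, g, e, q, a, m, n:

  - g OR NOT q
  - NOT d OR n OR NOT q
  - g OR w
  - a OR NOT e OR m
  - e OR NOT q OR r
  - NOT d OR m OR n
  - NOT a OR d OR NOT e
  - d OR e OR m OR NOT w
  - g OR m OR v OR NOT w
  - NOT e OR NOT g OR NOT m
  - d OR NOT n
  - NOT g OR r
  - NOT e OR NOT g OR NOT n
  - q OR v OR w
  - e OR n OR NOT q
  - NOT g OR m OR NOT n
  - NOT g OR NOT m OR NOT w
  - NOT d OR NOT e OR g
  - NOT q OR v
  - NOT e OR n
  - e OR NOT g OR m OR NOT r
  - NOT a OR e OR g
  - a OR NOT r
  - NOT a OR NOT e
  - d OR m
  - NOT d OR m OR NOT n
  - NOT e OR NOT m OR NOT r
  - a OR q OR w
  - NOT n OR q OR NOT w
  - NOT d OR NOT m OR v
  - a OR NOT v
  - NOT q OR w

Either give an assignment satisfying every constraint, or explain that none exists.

Set d = False.
  then (d OR NOT n) forces n = False.
  then (NOT e OR n) forces e = False.
  then (d OR m) forces m = True.
  then (e OR n OR NOT q) forces q = False.
Set r = True.
  then (a OR NOT r) forces a = True.
  then (NOT a OR e OR g) forces g = True.
  then (NOT g OR NOT m OR NOT w) forces w = False.
  then (q OR v OR w) forces v = True.
All clauses satisfied.

d = False; r = True; v = True; w = False; g = True; e = False; q = False; a = True; m = True; n = False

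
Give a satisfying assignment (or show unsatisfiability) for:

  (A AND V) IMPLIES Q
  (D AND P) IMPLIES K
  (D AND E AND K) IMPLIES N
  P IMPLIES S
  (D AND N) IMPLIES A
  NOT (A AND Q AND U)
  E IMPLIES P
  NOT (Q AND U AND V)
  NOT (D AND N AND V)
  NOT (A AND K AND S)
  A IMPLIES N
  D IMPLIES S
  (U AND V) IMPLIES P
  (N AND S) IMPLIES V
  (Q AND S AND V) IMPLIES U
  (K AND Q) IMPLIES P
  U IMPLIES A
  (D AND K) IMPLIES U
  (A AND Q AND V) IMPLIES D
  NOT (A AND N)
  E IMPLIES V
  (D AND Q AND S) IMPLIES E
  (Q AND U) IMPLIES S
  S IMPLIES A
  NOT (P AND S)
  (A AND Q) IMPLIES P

K: False, E: False, V: False, D: False, S: False, P: False, Q: True, U: False, A: False, N: False

Set K = False.
Try E = True:
  (NOT E OR P) forces P = True.
  (NOT D OR K OR NOT P) forces D = False.
  (NOT P OR NOT S) forces S = False.
  clause (NOT P OR S) is falsified — backtrack.
So E = False.
Set V = False.
Try D = True:
  (NOT D OR K OR NOT P) forces P = False.
  (NOT D OR S) forces S = True.
  (A OR NOT S) forces A = True.
  (NOT A OR N) forces N = True.
  clause (NOT A OR NOT N) is falsified — backtrack.
So D = False.
Set S = False.
  then (NOT P OR S) forces P = False.
Set Q = True.
  then (NOT A OR P OR NOT Q) forces A = False.
  then (A OR NOT U) forces U = False.
Set N = False.
All clauses satisfied.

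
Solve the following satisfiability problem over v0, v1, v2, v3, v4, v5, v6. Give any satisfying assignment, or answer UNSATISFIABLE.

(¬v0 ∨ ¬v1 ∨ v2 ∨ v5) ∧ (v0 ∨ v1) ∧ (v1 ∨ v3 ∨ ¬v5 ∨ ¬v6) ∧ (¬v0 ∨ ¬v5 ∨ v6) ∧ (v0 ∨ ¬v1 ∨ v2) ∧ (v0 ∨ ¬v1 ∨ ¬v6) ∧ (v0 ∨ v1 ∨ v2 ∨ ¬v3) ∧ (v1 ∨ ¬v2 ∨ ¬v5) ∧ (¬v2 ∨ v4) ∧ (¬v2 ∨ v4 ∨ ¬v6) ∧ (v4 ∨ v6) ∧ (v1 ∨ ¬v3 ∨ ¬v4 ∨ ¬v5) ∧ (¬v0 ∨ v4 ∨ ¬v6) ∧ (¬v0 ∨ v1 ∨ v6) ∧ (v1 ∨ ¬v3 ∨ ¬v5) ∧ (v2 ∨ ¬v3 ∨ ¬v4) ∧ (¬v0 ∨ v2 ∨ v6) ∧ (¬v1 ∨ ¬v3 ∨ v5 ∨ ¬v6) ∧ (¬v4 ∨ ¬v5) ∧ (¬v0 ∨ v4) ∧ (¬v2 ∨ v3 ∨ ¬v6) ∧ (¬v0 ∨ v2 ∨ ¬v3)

v0=T, v1=T, v2=T, v3=F, v4=T, v5=F, v6=F

Set v0 = True.
  then (¬v0 ∨ v4) forces v4 = True.
  then (¬v4 ∨ ¬v5) forces v5 = False.
Set v1 = True.
  then (¬v0 ∨ ¬v1 ∨ v2 ∨ v5) forces v2 = True.
Set v3 = False.
  then (¬v2 ∨ v3 ∨ ¬v6) forces v6 = False.
All clauses satisfied.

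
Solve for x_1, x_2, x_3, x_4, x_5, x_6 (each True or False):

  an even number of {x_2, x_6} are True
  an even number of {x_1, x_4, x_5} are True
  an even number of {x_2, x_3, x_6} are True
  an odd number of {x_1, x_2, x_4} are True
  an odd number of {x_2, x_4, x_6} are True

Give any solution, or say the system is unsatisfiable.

x_1=T, x_2=T, x_3=F, x_4=T, x_5=F, x_6=T

{x_2, x_6}: 2 true → even ✓
{x_1, x_4, x_5}: 2 true → even ✓
{x_2, x_3, x_6}: 2 true → even ✓
{x_1, x_2, x_4}: 3 true → odd ✓
{x_2, x_4, x_6}: 3 true → odd ✓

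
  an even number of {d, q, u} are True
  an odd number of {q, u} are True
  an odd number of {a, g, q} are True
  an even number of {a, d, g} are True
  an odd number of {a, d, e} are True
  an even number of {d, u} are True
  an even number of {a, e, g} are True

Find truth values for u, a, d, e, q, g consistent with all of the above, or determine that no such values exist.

u=T, a=T, d=T, e=T, q=F, g=F

{d, q, u}: 2 true → even ✓
{q, u}: 1 true → odd ✓
{a, g, q}: 1 true → odd ✓
{a, d, g}: 2 true → even ✓
{a, d, e}: 3 true → odd ✓
{d, u}: 2 true → even ✓
{a, e, g}: 2 true → even ✓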